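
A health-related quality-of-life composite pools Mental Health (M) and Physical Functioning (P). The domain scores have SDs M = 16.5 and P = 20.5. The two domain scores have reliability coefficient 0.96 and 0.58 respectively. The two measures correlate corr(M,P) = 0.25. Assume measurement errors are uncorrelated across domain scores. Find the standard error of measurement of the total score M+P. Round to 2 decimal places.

Var(total) = 692.5 + 169.125 = 861.625.
True-score variance = 505.105 + 169.125 = 674.23, so reliability = 0.7825.
Error variance = 861.625 − 674.23 = 187.395; SEM = √187.395 = 13.69.

13.69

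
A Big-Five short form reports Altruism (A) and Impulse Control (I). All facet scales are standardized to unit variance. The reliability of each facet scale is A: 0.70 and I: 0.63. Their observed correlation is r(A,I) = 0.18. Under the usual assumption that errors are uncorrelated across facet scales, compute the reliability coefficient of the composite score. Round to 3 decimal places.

Var(A+I) = 2 + 2·[0.18] = 2 + 0.36 = 2.36.
Because errors are independent across components, Cov(Tᵢ,Tⱼ) = Cov(Xᵢ,Xⱼ); the off-diagonal part of the true-score variance is the same as above.
True-score variance = [0.70 + 0.63] + 0.36 = 1.33 + 0.36 = 1.69.
Reliability = 1.69 / 2.36 = 0.716.

0.716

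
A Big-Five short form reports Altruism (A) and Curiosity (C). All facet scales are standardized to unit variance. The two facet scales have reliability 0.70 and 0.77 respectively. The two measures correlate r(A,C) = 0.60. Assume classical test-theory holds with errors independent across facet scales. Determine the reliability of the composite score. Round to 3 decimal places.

0.834

Var(A+C) = 2 + 2·[0.60] = 2 + 1.2 = 3.2.
Under uncorrelated errors the observed covariances equal the true-score covariances, so only the own-variance terms attenuate.
True-score variance = [0.70 + 0.77] + 1.2 = 1.47 + 1.2 = 2.67.
Reliability = 2.67 / 3.2 = 0.834.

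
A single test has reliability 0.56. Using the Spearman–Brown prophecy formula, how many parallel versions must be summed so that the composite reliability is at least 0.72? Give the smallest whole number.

3

k ≥ ρ*(1−ρ₁)/(ρ₁(1−ρ*)) = 0.72·0.44 / (0.56·0.28) = 2.020.
Smallest integer k = 3.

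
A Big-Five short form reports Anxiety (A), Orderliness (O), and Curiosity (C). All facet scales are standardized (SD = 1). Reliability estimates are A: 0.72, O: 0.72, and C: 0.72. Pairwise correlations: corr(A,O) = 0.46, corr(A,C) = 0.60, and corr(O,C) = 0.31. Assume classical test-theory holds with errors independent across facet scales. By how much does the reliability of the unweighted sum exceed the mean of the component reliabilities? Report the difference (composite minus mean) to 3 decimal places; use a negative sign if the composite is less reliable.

Var(sum) = 3 + 2.74 = 5.74; true-score variance = 2.16 + 2.74 = 4.9; composite reliability = 0.8537.
Mean component reliability = 0.7200.
Difference = 0.8537 − 0.7200 = 0.134.

0.134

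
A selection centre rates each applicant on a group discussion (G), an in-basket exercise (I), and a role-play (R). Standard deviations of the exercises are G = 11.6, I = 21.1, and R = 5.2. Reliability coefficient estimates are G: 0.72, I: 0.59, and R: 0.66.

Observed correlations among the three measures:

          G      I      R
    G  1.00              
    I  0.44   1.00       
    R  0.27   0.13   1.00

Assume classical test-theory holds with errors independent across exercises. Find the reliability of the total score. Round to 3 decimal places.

Var(G+I+R) = 11.6² + 21.1² + 5.2² + 2·[11.6·21.1·0.44 + 11.6·5.2·0.27 + 21.1·5.2·0.13] = 606.81 + 276.489 = 883.299.
Because errors are independent across components, Cov(Tᵢ,Tⱼ) = Cov(Xᵢ,Xⱼ); the off-diagonal part of the true-score variance is the same as above.
True-score variance = [11.6²·0.72 + 21.1²·0.59 + 5.2²·0.66] + 276.489 = 377.404 + 276.489 = 653.892.
Reliability = 653.892 / 883.299 = 0.740.

0.740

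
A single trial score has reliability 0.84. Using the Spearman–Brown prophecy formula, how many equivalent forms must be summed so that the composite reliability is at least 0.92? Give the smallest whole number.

3

k ≥ ρ*(1−ρ₁)/(ρ₁(1−ρ*)) = 0.92·0.16 / (0.84·0.08) = 2.190.
Smallest integer k = 3.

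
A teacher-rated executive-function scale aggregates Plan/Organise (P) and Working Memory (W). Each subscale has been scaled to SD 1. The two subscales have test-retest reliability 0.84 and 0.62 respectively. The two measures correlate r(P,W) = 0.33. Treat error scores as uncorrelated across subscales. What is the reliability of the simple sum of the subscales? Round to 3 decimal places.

0.797

Var(P+W) = 2 + 2·[0.33] = 2 + 0.66 = 2.66.
Because errors are independent across components, Cov(Tᵢ,Tⱼ) = Cov(Xᵢ,Xⱼ); the off-diagonal part of the true-score variance is the same as above.
True-score variance = [0.84 + 0.62] + 0.66 = 1.46 + 0.66 = 2.12.
Reliability = 2.12 / 2.66 = 0.797.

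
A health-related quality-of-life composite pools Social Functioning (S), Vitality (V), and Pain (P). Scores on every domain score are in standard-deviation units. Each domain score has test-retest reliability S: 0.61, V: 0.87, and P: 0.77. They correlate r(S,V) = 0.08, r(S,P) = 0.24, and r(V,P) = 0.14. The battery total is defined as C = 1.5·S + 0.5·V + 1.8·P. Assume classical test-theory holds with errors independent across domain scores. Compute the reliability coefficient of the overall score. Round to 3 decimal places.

Var(C) = 1.5² + 0.5² + 1.8² + 2·[0.75·0.08 + 2.7·0.24 + 0.9·0.14] = 5.74 + 1.668 = 7.408.
With uncorrelated errors the cross-covariances are all true-score covariance, so they carry over unchanged; only the diagonal terms shrink to ρᵢσᵢ².
True-score variance = [1.5²·0.61 + 0.5²·0.87 + 1.8²·0.77] + 1.668 = 4.0848 + 1.668 = 5.7528.
Reliability = 5.7528 / 7.408 = 0.777.

0.777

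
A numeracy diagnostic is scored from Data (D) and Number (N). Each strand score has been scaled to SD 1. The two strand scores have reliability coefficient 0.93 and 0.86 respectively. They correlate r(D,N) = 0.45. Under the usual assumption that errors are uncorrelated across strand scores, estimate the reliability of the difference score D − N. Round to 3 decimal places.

0.809

Var(D−N) = 1 + 1 − 2·0.45 = 2 − 0.9 = 1.1.
Because errors are independent across components, Cov(Tᵢ,Tⱼ) = Cov(Xᵢ,Xⱼ); the off-diagonal part of the true-score variance is the same as above.
True-score variance = [0.93 + 0.86] − 0.9 = 1.79 − 0.9 = 0.89.
Reliability = 0.89 / 1.1 = 0.809.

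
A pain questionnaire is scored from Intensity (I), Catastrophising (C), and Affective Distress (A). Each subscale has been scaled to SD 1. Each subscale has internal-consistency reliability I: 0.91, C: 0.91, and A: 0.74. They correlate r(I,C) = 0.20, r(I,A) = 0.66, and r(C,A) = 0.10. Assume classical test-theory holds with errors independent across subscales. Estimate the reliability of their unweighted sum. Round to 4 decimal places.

0.9106

Var(I+C+A) = 3 + 2·[0.20 + 0.66 + 0.10] = 3 + 1.92 = 4.92.
With uncorrelated errors the cross-covariances are all true-score covariance, so they carry over unchanged; only the diagonal terms shrink to ρᵢσᵢ².
True-score variance = [0.91 + 0.91 + 0.74] + 1.92 = 2.56 + 1.92 = 4.48.
Reliability = 4.48 / 4.92 = 0.9106.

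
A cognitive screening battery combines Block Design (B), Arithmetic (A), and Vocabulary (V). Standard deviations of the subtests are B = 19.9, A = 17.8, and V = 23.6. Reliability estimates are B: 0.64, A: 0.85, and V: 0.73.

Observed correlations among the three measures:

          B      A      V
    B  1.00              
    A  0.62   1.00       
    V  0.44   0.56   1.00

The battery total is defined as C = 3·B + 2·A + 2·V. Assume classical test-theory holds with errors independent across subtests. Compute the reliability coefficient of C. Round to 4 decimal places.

Var(C) = 3²·19.9² + 2²·17.8² + 2²·23.6² + 2·[6·19.9·17.8·0.62 + 6·19.9·23.6·0.44 + 4·17.8·23.6·0.56] = 7059.29 + 6997.05 = 14056.3.
Under uncorrelated errors the observed covariances equal the true-score covariances, so only the own-variance terms attenuate.
True-score variance = [3²·19.9²·0.64 + 2²·17.8²·0.85 + 2²·23.6²·0.73] + 6997.05 = 4984.6 + 6997.05 = 11981.7.
Reliability = 11981.7 / 14056.3 = 0.8524.

0.8524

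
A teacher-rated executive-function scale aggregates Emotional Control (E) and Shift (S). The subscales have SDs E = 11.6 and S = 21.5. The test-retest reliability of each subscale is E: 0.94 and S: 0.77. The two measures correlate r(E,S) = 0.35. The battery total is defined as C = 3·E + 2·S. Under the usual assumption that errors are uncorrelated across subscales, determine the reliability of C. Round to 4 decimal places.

Var(C) = 3²·11.6² + 2²·21.5² + 2·[6·11.6·21.5·0.35] = 3060.04 + 1047.48 = 4107.52.
Because errors are independent across components, Cov(Tᵢ,Tⱼ) = Cov(Xᵢ,Xⱼ); the off-diagonal part of the true-score variance is the same as above.
True-score variance = [3²·11.6²·0.94 + 2²·21.5²·0.77] + 1047.48 = 2562.11 + 1047.48 = 3609.59.
Reliability = 3609.59 / 4107.52 = 0.8788.

0.8788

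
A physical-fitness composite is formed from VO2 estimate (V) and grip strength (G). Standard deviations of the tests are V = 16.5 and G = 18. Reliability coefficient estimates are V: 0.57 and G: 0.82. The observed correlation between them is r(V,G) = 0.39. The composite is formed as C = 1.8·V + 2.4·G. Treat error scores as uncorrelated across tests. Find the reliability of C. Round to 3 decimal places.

Var(C) = 1.8²·16.5² + 2.4²·18² + 2·[4.32·16.5·18·0.39] = 2748.33 + 1000.77 = 3749.1.
With uncorrelated errors the cross-covariances are all true-score covariance, so they carry over unchanged; only the diagonal terms shrink to ρᵢσᵢ².
True-score variance = [1.8²·16.5²·0.57 + 2.4²·18²·0.82] + 1000.77 = 2033.11 + 1000.77 = 3033.88.
Reliability = 3033.88 / 3749.1 = 0.809.

0.809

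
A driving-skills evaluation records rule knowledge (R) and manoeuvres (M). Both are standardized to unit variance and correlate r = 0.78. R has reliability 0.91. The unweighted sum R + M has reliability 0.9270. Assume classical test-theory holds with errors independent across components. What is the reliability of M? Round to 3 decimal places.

0.830

Var(R+M) = 2 + 2·0.78 = 3.560.
True-score variance = ρ_R + ρ_M + 2·0.78, so 0.9270 = (0.91 + ρ_M + 1.56) / 3.560.
ρ_M = 0.9270·3.560 − 0.91 − 1.56 = 0.830.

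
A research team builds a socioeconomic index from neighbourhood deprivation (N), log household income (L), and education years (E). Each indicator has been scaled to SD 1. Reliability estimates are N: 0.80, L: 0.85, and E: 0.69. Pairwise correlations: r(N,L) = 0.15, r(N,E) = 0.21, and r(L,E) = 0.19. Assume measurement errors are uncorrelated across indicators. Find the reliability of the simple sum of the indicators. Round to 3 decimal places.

0.839

Var(N+L+E) = 3 + 2·[0.15 + 0.21 + 0.19] = 3 + 1.1 = 4.1.
With uncorrelated errors the cross-covariances are all true-score covariance, so they carry over unchanged; only the diagonal terms shrink to ρᵢσᵢ².
True-score variance = [0.80 + 0.85 + 0.69] + 1.1 = 2.34 + 1.1 = 3.44.
Reliability = 3.44 / 4.1 = 0.839.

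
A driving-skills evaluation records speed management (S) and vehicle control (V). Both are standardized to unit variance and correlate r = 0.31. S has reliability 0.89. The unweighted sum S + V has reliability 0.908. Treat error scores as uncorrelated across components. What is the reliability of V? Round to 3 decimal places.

0.869

Var(S+V) = 2 + 2·0.31 = 2.620.
True-score variance = ρ_S + ρ_V + 2·0.31, so 0.908 = (0.89 + ρ_V + 0.62) / 2.620.
ρ_V = 0.908·2.620 − 0.89 − 0.62 = 0.869.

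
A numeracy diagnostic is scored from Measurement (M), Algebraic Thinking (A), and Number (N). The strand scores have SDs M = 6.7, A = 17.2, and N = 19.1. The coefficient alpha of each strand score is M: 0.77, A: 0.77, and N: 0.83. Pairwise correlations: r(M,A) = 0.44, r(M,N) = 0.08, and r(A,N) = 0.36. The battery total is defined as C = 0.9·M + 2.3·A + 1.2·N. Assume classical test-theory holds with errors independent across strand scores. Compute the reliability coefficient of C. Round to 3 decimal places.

Var(C) = 0.9²·6.7² + 2.3²·17.2² + 1.2²·19.1² + 2·[2.07·6.7·17.2·0.44 + 1.08·6.7·19.1·0.08 + 2.76·17.2·19.1·0.36] = 2126.68 + 884.869 = 3011.55.
Because errors are independent across components, Cov(Tᵢ,Tⱼ) = Cov(Xᵢ,Xⱼ); the off-diagonal part of the true-score variance is the same as above.
True-score variance = [0.9²·6.7²·0.77 + 2.3²·17.2²·0.77 + 1.2²·19.1²·0.83] + 884.869 = 1669.06 + 884.869 = 2553.93.
Reliability = 2553.93 / 3011.55 = 0.848.

0.848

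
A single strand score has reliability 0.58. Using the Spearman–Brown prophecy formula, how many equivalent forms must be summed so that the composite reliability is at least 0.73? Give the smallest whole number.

2

k ≥ ρ*(1−ρ₁)/(ρ₁(1−ρ*)) = 0.73·0.42 / (0.58·0.27) = 1.958.
Smallest integer k = 2.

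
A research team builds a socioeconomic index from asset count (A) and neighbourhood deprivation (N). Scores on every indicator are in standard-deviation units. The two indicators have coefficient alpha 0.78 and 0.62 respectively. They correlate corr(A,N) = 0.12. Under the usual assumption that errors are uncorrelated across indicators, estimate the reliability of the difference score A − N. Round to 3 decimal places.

0.659

Var(A−N) = 1 + 1 − 2·0.12 = 2 − 0.24 = 1.76.
Under uncorrelated errors the observed covariances equal the true-score covariances, so only the own-variance terms attenuate.
True-score variance = [0.78 + 0.62] − 0.24 = 1.4 − 0.24 = 1.16.
Reliability = 1.16 / 1.76 = 0.659.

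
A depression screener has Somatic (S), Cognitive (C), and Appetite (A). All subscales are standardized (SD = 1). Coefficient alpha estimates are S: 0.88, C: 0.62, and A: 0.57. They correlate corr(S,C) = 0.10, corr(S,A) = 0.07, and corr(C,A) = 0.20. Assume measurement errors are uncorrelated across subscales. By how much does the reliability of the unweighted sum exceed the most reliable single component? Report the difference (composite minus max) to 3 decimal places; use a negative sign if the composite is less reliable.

-0.129

Var(sum) = 3 + 0.74 = 3.74; true-score variance = 2.07 + 0.74 = 2.81; composite reliability = 0.7513.
Max component reliability = 0.8800.
Difference = 0.7513 − 0.8800 = -0.129.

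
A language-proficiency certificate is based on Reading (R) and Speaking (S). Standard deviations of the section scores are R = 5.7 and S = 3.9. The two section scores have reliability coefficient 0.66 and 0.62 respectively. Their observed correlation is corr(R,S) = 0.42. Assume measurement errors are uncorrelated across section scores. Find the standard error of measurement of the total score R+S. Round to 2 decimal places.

4.10

Var(total) = 47.7 + 18.6732 = 66.3732.
True-score variance = 30.8736 + 18.6732 = 49.5468, so reliability = 0.7465.
Error variance = 66.3732 − 49.5468 = 16.8264; SEM = √16.8264 = 4.10.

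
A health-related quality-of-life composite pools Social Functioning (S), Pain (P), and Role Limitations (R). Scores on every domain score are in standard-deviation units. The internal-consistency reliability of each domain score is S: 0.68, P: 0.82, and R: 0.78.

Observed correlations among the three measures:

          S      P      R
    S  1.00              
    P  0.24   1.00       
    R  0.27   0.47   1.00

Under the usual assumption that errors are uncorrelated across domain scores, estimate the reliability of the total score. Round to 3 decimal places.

0.855

Var(S+P+R) = 3 + 2·[0.24 + 0.27 + 0.47] = 3 + 1.96 = 4.96.
Because errors are independent across components, Cov(Tᵢ,Tⱼ) = Cov(Xᵢ,Xⱼ); the off-diagonal part of the true-score variance is the same as above.
True-score variance = [0.68 + 0.82 + 0.78] + 1.96 = 2.28 + 1.96 = 4.24.
Reliability = 4.24 / 4.96 = 0.855.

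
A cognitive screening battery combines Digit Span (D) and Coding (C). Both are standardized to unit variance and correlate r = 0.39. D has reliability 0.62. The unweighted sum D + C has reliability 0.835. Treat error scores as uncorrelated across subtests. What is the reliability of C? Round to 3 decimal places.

Var(D+C) = 2 + 2·0.39 = 2.780.
True-score variance = ρ_D + ρ_C + 2·0.39, so 0.835 = (0.62 + ρ_C + 0.78) / 2.780.
ρ_C = 0.835·2.780 − 0.62 − 0.78 = 0.921.

0.921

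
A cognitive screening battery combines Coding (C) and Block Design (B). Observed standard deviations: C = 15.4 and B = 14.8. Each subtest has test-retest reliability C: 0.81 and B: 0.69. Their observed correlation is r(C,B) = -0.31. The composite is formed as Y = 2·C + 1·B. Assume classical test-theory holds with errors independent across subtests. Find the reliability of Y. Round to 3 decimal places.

Var(Y) = 2²·15.4² + 14.8² + 2·[2·15.4·14.8·(-0.31)] = 1167.68 − 282.621 = 885.059.
With uncorrelated errors the cross-covariances are all true-score covariance, so they carry over unchanged; only the diagonal terms shrink to ρᵢσᵢ².
True-score variance = [2²·15.4²·0.81 + 14.8²·0.69] − 282.621 = 919.536 − 282.621 = 636.915.
Reliability = 636.915 / 885.059 = 0.720.

0.720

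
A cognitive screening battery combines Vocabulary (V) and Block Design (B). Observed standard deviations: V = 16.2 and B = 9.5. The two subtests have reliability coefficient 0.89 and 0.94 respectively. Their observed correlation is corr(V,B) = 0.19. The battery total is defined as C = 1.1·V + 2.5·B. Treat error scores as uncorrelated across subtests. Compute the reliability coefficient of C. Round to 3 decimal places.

Var(C) = 1.1²·16.2² + 2.5²·9.5² + 2·[2.75·16.2·9.5·0.19] = 881.615 + 160.825 = 1042.44.
Because errors are independent across components, Cov(Tᵢ,Tⱼ) = Cov(Xᵢ,Xⱼ); the off-diagonal part of the true-score variance is the same as above.
True-score variance = [1.1²·16.2²·0.89 + 2.5²·9.5²·0.94] + 160.825 = 812.84 + 160.825 = 973.666.
Reliability = 973.666 / 1042.44 = 0.934.

0.934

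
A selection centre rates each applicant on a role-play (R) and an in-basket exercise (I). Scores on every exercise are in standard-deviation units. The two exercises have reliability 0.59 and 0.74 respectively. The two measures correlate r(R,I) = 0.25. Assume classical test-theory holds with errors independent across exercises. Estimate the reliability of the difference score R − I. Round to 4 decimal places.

Var(R−I) = 1 + 1 − 2·0.25 = 2 − 0.5 = 1.5.
Under uncorrelated errors the observed covariances equal the true-score covariances, so only the own-variance terms attenuate.
True-score variance = [0.59 + 0.74] − 0.5 = 1.33 − 0.5 = 0.83.
Reliability = 0.83 / 1.5 = 0.5533.

0.5533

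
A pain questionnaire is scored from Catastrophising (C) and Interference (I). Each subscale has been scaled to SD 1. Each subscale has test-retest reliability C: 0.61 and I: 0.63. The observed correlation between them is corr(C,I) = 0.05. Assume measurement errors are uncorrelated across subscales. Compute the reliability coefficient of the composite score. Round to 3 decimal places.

Var(C+I) = 2 + 2·[0.05] = 2 + 0.1 = 2.1.
With uncorrelated errors the cross-covariances are all true-score covariance, so they carry over unchanged; only the diagonal terms shrink to ρᵢσᵢ².
True-score variance = [0.61 + 0.63] + 0.1 = 1.24 + 0.1 = 1.34.
Reliability = 1.34 / 2.1 = 0.638.

0.638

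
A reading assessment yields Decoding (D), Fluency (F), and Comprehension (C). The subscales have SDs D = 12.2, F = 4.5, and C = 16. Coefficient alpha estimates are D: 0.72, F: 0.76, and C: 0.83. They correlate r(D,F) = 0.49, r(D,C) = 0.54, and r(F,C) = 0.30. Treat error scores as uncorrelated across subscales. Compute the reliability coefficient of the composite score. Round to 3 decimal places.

Var(D+F+C) = 12.2² + 4.5² + 16² + 2·[12.2·4.5·0.49 + 12.2·16·0.54 + 4.5·16·0.30] = 425.09 + 307.818 = 732.908.
Under uncorrelated errors the observed covariances equal the true-score covariances, so only the own-variance terms attenuate.
True-score variance = [12.2²·0.72 + 4.5²·0.76 + 16²·0.83] + 307.818 = 335.035 + 307.818 = 642.853.
Reliability = 642.853 / 732.908 = 0.877.

0.877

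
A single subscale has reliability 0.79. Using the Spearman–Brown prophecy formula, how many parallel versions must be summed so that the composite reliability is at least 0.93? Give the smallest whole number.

k ≥ ρ*(1−ρ₁)/(ρ₁(1−ρ*)) = 0.93·0.21 / (0.79·0.07) = 3.532.
Smallest integer k = 4.

4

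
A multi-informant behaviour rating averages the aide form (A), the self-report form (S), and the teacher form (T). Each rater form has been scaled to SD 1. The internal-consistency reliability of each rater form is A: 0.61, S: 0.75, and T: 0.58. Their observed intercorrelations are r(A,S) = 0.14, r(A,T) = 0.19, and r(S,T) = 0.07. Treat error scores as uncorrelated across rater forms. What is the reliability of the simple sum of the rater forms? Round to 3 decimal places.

Var(A+S+T) = 3 + 2·[0.14 + 0.19 + 0.07] = 3 + 0.8 = 3.8.
Under uncorrelated errors the observed covariances equal the true-score covariances, so only the own-variance terms attenuate.
True-score variance = [0.61 + 0.75 + 0.58] + 0.8 = 1.94 + 0.8 = 2.74.
Reliability = 2.74 / 3.8 = 0.721.

0.721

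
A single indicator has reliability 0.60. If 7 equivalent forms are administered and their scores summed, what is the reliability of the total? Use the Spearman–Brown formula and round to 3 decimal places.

0.913

ρ_k = kρ / (1 + (k−1)ρ) = 7·0.60 / (1 + 6·0.60) = 4.200 / 4.600 = 0.913.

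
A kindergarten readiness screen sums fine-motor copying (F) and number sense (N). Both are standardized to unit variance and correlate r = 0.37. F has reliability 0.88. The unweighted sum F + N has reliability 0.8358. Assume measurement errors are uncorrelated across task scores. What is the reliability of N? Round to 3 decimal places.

Var(F+N) = 2 + 2·0.37 = 2.740.
True-score variance = ρ_F + ρ_N + 2·0.37, so 0.8358 = (0.88 + ρ_N + 0.74) / 2.740.
ρ_N = 0.8358·2.740 − 0.88 − 0.74 = 0.670.

0.670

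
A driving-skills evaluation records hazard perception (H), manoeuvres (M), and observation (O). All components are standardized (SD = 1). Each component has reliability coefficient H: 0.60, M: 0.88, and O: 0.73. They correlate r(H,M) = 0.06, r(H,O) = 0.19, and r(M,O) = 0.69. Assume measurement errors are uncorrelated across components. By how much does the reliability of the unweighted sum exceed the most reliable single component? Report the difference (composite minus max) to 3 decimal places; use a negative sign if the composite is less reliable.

Var(sum) = 3 + 1.88 = 4.88; true-score variance = 2.21 + 1.88 = 4.09; composite reliability = 0.8381.
Max component reliability = 0.8800.
Difference = 0.8381 − 0.8800 = -0.042.

-0.042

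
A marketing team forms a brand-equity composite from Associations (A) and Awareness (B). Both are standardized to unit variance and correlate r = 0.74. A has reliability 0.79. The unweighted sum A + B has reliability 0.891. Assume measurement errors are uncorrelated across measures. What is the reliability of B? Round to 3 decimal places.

Var(A+B) = 2 + 2·0.74 = 3.480.
True-score variance = ρ_A + ρ_B + 2·0.74, so 0.891 = (0.79 + ρ_B + 1.48) / 3.480.
ρ_B = 0.891·3.480 − 0.79 − 1.48 = 0.831.

0.831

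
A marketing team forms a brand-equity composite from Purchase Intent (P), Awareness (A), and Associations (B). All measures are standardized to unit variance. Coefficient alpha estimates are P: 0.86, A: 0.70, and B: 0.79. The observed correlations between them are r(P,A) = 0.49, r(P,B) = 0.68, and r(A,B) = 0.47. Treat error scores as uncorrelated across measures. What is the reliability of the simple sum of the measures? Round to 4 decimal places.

Var(P+A+B) = 3 + 2·[0.49 + 0.68 + 0.47] = 3 + 3.28 = 6.28.
Because errors are independent across components, Cov(Tᵢ,Tⱼ) = Cov(Xᵢ,Xⱼ); the off-diagonal part of the true-score variance is the same as above.
True-score variance = [0.86 + 0.70 + 0.79] + 3.28 = 2.35 + 3.28 = 5.63.
Reliability = 5.63 / 6.28 = 0.8965.

0.8965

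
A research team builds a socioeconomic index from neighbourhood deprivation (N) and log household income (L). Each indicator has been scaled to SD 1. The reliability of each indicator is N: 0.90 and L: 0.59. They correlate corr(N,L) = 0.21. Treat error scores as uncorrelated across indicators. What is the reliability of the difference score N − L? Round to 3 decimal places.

Var(N−L) = 1 + 1 − 2·0.21 = 2 − 0.42 = 1.58.
With uncorrelated errors the cross-covariances are all true-score covariance, so they carry over unchanged; only the diagonal terms shrink to ρᵢσᵢ².
True-score variance = [0.90 + 0.59] − 0.42 = 1.49 − 0.42 = 1.07.
Reliability = 1.07 / 1.58 = 0.677.

0.677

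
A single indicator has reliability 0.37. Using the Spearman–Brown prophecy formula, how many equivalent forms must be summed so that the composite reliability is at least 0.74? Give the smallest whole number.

k ≥ ρ*(1−ρ₁)/(ρ₁(1−ρ*)) = 0.74·0.63 / (0.37·0.26) = 4.846.
Smallest integer k = 5.

5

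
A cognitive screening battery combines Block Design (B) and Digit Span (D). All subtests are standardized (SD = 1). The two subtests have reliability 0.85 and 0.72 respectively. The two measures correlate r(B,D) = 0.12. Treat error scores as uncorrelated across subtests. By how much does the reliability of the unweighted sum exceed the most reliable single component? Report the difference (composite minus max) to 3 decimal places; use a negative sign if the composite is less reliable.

-0.042

Var(sum) = 2 + 0.24 = 2.24; true-score variance = 1.57 + 0.24 = 1.81; composite reliability = 0.8080.
Max component reliability = 0.8500.
Difference = 0.8080 − 0.8500 = -0.042.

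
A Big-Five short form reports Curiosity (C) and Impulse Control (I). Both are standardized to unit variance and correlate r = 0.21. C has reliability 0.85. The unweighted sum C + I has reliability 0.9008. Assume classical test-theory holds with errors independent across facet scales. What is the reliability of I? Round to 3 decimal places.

0.910

Var(C+I) = 2 + 2·0.21 = 2.420.
True-score variance = ρ_C + ρ_I + 2·0.21, so 0.9008 = (0.85 + ρ_I + 0.42) / 2.420.
ρ_I = 0.9008·2.420 − 0.85 − 0.42 = 0.910.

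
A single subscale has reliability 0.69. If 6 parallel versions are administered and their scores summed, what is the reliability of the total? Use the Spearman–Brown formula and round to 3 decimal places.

ρ_k = kρ / (1 + (k−1)ρ) = 6·0.69 / (1 + 5·0.69) = 4.140 / 4.450 = 0.930.

0.930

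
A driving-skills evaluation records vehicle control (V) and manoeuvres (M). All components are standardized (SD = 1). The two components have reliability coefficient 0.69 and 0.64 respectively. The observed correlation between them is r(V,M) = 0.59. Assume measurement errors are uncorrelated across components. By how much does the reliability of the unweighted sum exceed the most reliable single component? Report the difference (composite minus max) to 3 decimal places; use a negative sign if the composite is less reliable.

Var(sum) = 2 + 1.18 = 3.18; true-score variance = 1.33 + 1.18 = 2.51; composite reliability = 0.7893.
Max component reliability = 0.6900.
Difference = 0.7893 − 0.6900 = 0.099.

0.099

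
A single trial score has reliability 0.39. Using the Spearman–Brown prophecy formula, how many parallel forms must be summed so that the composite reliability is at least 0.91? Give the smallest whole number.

16

k ≥ ρ*(1−ρ₁)/(ρ₁(1−ρ*)) = 0.91·0.61 / (0.39·0.09) = 15.815.
Smallest integer k = 16.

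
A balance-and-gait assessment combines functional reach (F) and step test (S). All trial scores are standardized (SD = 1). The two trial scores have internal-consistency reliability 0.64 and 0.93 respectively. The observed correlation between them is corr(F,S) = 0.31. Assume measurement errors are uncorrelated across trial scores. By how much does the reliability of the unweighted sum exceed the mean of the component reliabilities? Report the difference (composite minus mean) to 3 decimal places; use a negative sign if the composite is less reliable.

Var(sum) = 2 + 0.62 = 2.62; true-score variance = 1.57 + 0.62 = 2.19; composite reliability = 0.8359.
Mean component reliability = 0.7850.
Difference = 0.8359 − 0.7850 = 0.051.

0.051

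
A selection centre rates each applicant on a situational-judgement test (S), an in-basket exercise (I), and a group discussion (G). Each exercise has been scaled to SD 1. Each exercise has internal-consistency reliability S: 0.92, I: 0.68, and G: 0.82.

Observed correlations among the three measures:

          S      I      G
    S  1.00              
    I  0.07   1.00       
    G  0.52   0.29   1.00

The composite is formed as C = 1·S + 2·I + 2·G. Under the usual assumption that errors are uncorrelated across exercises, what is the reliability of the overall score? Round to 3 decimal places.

Var(C) = 1 + 2² + 2² + 2·[2·0.07 + 2·0.52 + 4·0.29] = 9 + 4.68 = 13.68.
Because errors are independent across components, Cov(Tᵢ,Tⱼ) = Cov(Xᵢ,Xⱼ); the off-diagonal part of the true-score variance is the same as above.
True-score variance = [0.92 + 2²·0.68 + 2²·0.82] + 4.68 = 6.92 + 4.68 = 11.6.
Reliability = 11.6 / 13.68 = 0.848.

0.848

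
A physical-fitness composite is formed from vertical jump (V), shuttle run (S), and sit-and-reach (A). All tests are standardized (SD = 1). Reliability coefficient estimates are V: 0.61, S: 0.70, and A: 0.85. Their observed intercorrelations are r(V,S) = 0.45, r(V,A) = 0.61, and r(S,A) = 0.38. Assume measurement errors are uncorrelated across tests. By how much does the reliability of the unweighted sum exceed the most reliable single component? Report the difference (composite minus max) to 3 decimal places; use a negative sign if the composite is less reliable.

0.007

Var(sum) = 3 + 2.88 = 5.88; true-score variance = 2.16 + 2.88 = 5.04; composite reliability = 0.8571.
Max component reliability = 0.8500.
Difference = 0.8571 − 0.8500 = 0.007.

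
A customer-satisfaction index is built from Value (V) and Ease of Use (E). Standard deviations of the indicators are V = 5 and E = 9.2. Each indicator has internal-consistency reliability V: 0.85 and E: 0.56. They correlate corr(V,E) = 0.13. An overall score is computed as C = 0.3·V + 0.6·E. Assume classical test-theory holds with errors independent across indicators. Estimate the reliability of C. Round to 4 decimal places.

Var(C) = 0.3²·5² + 0.6²·9.2² + 2·[0.18·5·9.2·0.13] = 32.7204 + 2.1528 = 34.8732.
Under uncorrelated errors the observed covariances equal the true-score covariances, so only the own-variance terms attenuate.
True-score variance = [0.3²·5²·0.85 + 0.6²·9.2²·0.56] + 2.1528 = 18.9759 + 2.1528 = 21.1287.
Reliability = 21.1287 / 34.8732 = 0.6059.

0.6059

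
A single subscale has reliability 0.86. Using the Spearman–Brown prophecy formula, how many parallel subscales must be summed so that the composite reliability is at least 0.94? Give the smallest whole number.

k ≥ ρ*(1−ρ₁)/(ρ₁(1−ρ*)) = 0.94·0.14 / (0.86·0.06) = 2.550.
Smallest integer k = 3.

3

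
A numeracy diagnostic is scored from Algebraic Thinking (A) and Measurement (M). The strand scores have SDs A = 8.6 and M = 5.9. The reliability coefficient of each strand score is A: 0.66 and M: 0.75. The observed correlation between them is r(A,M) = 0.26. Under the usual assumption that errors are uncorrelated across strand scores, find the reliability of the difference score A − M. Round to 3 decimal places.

0.589

Var(A−M) = 8.6² + 5.9² − 2·8.6·5.9·0.26 = 108.77 − 26.3848 = 82.3852.
Because errors are independent across components, Cov(Tᵢ,Tⱼ) = Cov(Xᵢ,Xⱼ); the off-diagonal part of the true-score variance is the same as above.
True-score variance = [8.6²·0.66 + 5.9²·0.75] − 26.3848 = 74.9211 − 26.3848 = 48.5363.
Reliability = 48.5363 / 82.3852 = 0.589.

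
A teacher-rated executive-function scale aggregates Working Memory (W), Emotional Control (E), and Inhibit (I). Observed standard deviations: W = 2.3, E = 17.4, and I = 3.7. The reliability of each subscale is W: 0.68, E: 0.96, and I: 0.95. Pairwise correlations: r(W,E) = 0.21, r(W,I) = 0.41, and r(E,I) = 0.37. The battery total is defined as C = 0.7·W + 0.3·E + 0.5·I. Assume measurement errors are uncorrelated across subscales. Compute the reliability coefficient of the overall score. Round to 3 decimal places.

0.955

Var(C) = 0.7²·2.3² + 0.3²·17.4² + 0.5²·3.7² + 2·[0.21·2.3·17.4·0.21 + 0.35·2.3·3.7·0.41 + 0.15·17.4·3.7·0.37] = 33.263 + 13.1183 = 46.3813.
Because errors are independent across components, Cov(Tᵢ,Tⱼ) = Cov(Xᵢ,Xⱼ); the off-diagonal part of the true-score variance is the same as above.
True-score variance = [0.7²·2.3²·0.68 + 0.3²·17.4²·0.96 + 0.5²·3.7²·0.95] + 13.1183 = 31.1725 + 13.1183 = 44.2908.
Reliability = 44.2908 / 46.3813 = 0.955.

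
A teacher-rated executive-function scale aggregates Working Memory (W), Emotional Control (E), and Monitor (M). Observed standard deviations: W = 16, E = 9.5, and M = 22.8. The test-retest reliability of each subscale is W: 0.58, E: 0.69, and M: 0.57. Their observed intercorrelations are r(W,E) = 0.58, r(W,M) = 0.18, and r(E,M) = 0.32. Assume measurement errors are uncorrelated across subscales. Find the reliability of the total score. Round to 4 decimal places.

0.7264

Var(W+E+M) = 16² + 9.5² + 22.8² + 2·[16·9.5·0.58 + 16·22.8·0.18 + 9.5·22.8·0.32] = 866.09 + 446.272 = 1312.36.
With uncorrelated errors the cross-covariances are all true-score covariance, so they carry over unchanged; only the diagonal terms shrink to ρᵢσᵢ².
True-score variance = [16²·0.58 + 9.5²·0.69 + 22.8²·0.57] + 446.272 = 507.061 + 446.272 = 953.333.
Reliability = 953.333 / 1312.36 = 0.7264.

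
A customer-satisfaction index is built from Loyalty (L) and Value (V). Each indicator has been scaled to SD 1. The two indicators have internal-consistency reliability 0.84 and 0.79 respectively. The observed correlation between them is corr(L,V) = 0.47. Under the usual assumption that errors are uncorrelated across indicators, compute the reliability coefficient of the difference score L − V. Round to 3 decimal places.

0.651

Var(L−V) = 1 + 1 − 2·0.47 = 2 − 0.94 = 1.06.
With uncorrelated errors the cross-covariances are all true-score covariance, so they carry over unchanged; only the diagonal terms shrink to ρᵢσᵢ².
True-score variance = [0.84 + 0.79] − 0.94 = 1.63 − 0.94 = 0.69.
Reliability = 0.69 / 1.06 = 0.651.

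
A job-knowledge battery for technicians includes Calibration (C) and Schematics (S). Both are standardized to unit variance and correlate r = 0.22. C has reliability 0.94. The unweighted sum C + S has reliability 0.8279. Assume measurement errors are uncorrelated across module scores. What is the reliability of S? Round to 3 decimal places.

0.640

Var(C+S) = 2 + 2·0.22 = 2.440.
True-score variance = ρ_C + ρ_S + 2·0.22, so 0.8279 = (0.94 + ρ_S + 0.44) / 2.440.
ρ_S = 0.8279·2.440 − 0.94 − 0.44 = 0.640.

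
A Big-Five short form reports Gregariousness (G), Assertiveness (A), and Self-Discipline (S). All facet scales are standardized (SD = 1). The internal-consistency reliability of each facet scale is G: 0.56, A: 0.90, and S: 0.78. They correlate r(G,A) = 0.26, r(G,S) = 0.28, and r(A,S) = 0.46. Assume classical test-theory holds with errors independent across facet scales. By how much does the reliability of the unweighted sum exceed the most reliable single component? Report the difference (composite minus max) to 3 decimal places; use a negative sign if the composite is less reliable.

-0.052

Var(sum) = 3 + 2 = 5; true-score variance = 2.24 + 2 = 4.24; composite reliability = 0.8480.
Max component reliability = 0.9000.
Difference = 0.8480 − 0.9000 = -0.052.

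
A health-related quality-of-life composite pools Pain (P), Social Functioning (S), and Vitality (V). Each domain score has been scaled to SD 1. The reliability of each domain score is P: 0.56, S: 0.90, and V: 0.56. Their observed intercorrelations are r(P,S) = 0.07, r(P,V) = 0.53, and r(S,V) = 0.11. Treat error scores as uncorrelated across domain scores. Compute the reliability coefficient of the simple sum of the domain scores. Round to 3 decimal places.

0.778

Var(P+S+V) = 3 + 2·[0.07 + 0.53 + 0.11] = 3 + 1.42 = 4.42.
Because errors are independent across components, Cov(Tᵢ,Tⱼ) = Cov(Xᵢ,Xⱼ); the off-diagonal part of the true-score variance is the same as above.
True-score variance = [0.56 + 0.90 + 0.56] + 1.42 = 2.02 + 1.42 = 3.44.
Reliability = 3.44 / 4.42 = 0.778.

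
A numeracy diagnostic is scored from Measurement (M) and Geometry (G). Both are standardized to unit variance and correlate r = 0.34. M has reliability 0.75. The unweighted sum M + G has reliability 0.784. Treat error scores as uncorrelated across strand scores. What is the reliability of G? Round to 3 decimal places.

Var(M+G) = 2 + 2·0.34 = 2.680.
True-score variance = ρ_M + ρ_G + 2·0.34, so 0.784 = (0.75 + ρ_G + 0.68) / 2.680.
ρ_G = 0.784·2.680 − 0.75 − 0.68 = 0.671.

0.671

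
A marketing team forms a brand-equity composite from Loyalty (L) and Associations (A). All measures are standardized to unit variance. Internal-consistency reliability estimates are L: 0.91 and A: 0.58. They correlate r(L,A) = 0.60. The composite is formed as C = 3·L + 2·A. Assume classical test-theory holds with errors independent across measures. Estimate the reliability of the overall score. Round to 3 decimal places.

Var(C) = 3² + 2² + 2·[6·0.60] = 13 + 7.2 = 20.2.
Because errors are independent across components, Cov(Tᵢ,Tⱼ) = Cov(Xᵢ,Xⱼ); the off-diagonal part of the true-score variance is the same as above.
True-score variance = [3²·0.91 + 2²·0.58] + 7.2 = 10.51 + 7.2 = 17.71.
Reliability = 17.71 / 20.2 = 0.877.

0.877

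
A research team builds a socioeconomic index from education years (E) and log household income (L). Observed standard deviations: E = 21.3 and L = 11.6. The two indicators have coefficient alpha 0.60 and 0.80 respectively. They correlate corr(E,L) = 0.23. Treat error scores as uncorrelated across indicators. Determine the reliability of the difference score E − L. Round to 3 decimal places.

0.561

Var(E−L) = 21.3² + 11.6² − 2·21.3·11.6·0.23 = 588.25 − 113.657 = 474.593.
With uncorrelated errors the cross-covariances are all true-score covariance, so they carry over unchanged; only the diagonal terms shrink to ρᵢσᵢ².
True-score variance = [21.3²·0.60 + 11.6²·0.80] − 113.657 = 379.862 − 113.657 = 266.205.
Reliability = 266.205 / 474.593 = 0.561.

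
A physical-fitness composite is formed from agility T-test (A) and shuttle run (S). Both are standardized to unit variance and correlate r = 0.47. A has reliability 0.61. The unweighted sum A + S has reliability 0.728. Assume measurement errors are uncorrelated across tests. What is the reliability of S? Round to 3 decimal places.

0.590

Var(A+S) = 2 + 2·0.47 = 2.940.
True-score variance = ρ_A + ρ_S + 2·0.47, so 0.728 = (0.61 + ρ_S + 0.94) / 2.940.
ρ_S = 0.728·2.940 − 0.61 − 0.94 = 0.590.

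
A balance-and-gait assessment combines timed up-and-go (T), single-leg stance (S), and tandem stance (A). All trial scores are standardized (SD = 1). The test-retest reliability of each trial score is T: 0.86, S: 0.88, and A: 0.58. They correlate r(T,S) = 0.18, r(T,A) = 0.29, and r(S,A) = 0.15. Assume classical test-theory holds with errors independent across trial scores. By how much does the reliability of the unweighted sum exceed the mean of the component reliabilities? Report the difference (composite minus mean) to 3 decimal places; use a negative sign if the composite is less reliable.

0.066

Var(sum) = 3 + 1.24 = 4.24; true-score variance = 2.32 + 1.24 = 3.56; composite reliability = 0.8396.
Mean component reliability = 0.7733.
Difference = 0.8396 − 0.7733 = 0.066.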